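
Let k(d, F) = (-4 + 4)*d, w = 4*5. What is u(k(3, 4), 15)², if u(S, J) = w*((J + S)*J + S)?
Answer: 20250000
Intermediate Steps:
w = 20
k(d, F) = 0 (k(d, F) = 0*d = 0)
u(S, J) = 20*S + 20*J*(J + S) (u(S, J) = 20*((J + S)*J + S) = 20*(J*(J + S) + S) = 20*(S + J*(J + S)) = 20*S + 20*J*(J + S))
u(k(3, 4), 15)² = (20*0 + 20*15² + 20*15*0)² = (0 + 20*225 + 0)² = (0 + 4500 + 0)² = 4500² = 20250000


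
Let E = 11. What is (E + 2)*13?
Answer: 169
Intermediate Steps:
(E + 2)*13 = (11 + 2)*13 = 13*13 = 169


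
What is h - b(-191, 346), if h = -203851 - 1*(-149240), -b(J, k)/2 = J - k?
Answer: -55685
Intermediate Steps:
b(J, k) = -2*J + 2*k (b(J, k) = -2*(J - k) = -2*J + 2*k)
h = -54611 (h = -203851 + 149240 = -54611)
h - b(-191, 346) = -54611 - (-2*(-191) + 2*346) = -54611 - (382 + 692) = -54611 - 1*1074 = -54611 - 1074 = -55685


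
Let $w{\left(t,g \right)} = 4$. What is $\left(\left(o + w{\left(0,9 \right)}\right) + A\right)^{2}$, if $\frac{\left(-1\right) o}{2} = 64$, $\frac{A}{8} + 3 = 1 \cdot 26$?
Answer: $3600$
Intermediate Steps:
$A = 184$ ($A = -24 + 8 \cdot 1 \cdot 26 = -24 + 8 \cdot 26 = -24 + 208 = 184$)
$o = -128$ ($o = \left(-2\right) 64 = -128$)
$\left(\left(o + w{\left(0,9 \right)}\right) + A\right)^{2} = \left(\left(-128 + 4\right) + 184\right)^{2} = \left(-124 + 184\right)^{2} = 60^{2} = 3600$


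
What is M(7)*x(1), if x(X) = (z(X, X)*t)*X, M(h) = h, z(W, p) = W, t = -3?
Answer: -21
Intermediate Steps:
x(X) = -3*X² (x(X) = (X*(-3))*X = (-3*X)*X = -3*X²)
M(7)*x(1) = 7*(-3*1²) = 7*(-3*1) = 7*(-3) = -21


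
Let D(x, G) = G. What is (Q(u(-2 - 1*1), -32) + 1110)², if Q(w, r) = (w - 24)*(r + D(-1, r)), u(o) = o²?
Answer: 4284900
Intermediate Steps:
Q(w, r) = 2*r*(-24 + w) (Q(w, r) = (w - 24)*(r + r) = (-24 + w)*(2*r) = 2*r*(-24 + w))
(Q(u(-2 - 1*1), -32) + 1110)² = (2*(-32)*(-24 + (-2 - 1*1)²) + 1110)² = (2*(-32)*(-24 + (-2 - 1)²) + 1110)² = (2*(-32)*(-24 + (-3)²) + 1110)² = (2*(-32)*(-24 + 9) + 1110)² = (2*(-32)*(-15) + 1110)² = (960 + 1110)² = 2070² = 4284900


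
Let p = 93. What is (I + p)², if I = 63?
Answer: 24336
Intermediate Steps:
(I + p)² = (63 + 93)² = 156² = 24336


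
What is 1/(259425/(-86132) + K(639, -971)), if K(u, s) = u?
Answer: 86132/54778923 ≈ 0.0015724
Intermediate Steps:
1/(259425/(-86132) + K(639, -971)) = 1/(259425/(-86132) + 639) = 1/(259425*(-1/86132) + 639) = 1/(-259425/86132 + 639) = 1/(54778923/86132) = 86132/54778923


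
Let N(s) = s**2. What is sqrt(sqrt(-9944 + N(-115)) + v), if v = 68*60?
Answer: sqrt(4080 + sqrt(3281)) ≈ 64.322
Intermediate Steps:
v = 4080
sqrt(sqrt(-9944 + N(-115)) + v) = sqrt(sqrt(-9944 + (-115)**2) + 4080) = sqrt(sqrt(-9944 + 13225) + 4080) = sqrt(sqrt(3281) + 4080) = sqrt(4080 + sqrt(3281))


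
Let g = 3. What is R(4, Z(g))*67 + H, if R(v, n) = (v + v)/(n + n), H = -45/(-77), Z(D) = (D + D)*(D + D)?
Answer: 5564/693 ≈ 8.0289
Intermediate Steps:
Z(D) = 4*D² (Z(D) = (2*D)*(2*D) = 4*D²)
H = 45/77 (H = -45*(-1/77) = 45/77 ≈ 0.58442)
R(v, n) = v/n (R(v, n) = (2*v)/((2*n)) = (2*v)*(1/(2*n)) = v/n)
R(4, Z(g))*67 + H = (4/((4*3²)))*67 + 45/77 = (4/((4*9)))*67 + 45/77 = (4/36)*67 + 45/77 = (4*(1/36))*67 + 45/77 = (⅑)*67 + 45/77 = 67/9 + 45/77 = 5564/693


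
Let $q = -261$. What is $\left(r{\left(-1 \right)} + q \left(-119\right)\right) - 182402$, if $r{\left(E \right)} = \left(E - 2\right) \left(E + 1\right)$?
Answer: $-151343$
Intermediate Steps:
$r{\left(E \right)} = \left(1 + E\right) \left(-2 + E\right)$ ($r{\left(E \right)} = \left(-2 + E\right) \left(1 + E\right) = \left(1 + E\right) \left(-2 + E\right)$)
$\left(r{\left(-1 \right)} + q \left(-119\right)\right) - 182402 = \left(\left(-2 + \left(-1\right)^{2} - -1\right) - -31059\right) - 182402 = \left(\left(-2 + 1 + 1\right) + 31059\right) - 182402 = \left(0 + 31059\right) - 182402 = 31059 - 182402 = -151343$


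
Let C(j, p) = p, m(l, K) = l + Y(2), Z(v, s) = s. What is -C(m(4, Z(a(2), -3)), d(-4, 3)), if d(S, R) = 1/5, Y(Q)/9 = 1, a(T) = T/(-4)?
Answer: -⅕ ≈ -0.20000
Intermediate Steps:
a(T) = -T/4 (a(T) = T*(-¼) = -T/4)
Y(Q) = 9 (Y(Q) = 9*1 = 9)
m(l, K) = 9 + l (m(l, K) = l + 9 = 9 + l)
d(S, R) = ⅕
-C(m(4, Z(a(2), -3)), d(-4, 3)) = -1*⅕ = -⅕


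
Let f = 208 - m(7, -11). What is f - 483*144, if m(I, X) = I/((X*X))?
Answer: -8390631/121 ≈ -69344.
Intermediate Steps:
m(I, X) = I/X² (m(I, X) = I/(X²) = I/X²)
f = 25161/121 (f = 208 - 7/(-11)² = 208 - 7/121 = 25161/121 ≈ 207.94)
f - 483*144 = 25161/121 - 483*144 = 25161/121 - 69552 = -8390631/121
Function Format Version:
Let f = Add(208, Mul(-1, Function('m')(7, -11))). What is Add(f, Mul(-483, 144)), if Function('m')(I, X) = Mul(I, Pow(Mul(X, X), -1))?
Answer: Rational(-8390631, 121) ≈ -69344.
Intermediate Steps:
Function('m')(I, X) = Mul(I, Pow(X, -2)) (Function('m')(I, X) = Mul(I, Pow(Pow(X, 2), -1)) = Mul(I, Pow(X, -2)))
f = Rational(25161, 121) (f = Add(208, Mul(-1, Mul(7, Pow(-11, -2)))) = Add(208, Mul(-1, Mul(7, Rational(1, 121)))) = Add(208, Mul(-1, Rational(7, 121))) = Add(208, Rational(-7, 121)) = Rational(25161, 121) ≈ 207.94)
Add(f, Mul(-483, 144)) = Add(Rational(25161, 121), Mul(-483, 144)) = Add(Rational(25161, 121), -69552) = Rational(-8390631, 121)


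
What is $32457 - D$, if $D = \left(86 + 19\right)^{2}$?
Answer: $21432$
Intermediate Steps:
$D = 11025$ ($D = 105^{2} = 11025$)
$32457 - D = 32457 - 11025 = 21432$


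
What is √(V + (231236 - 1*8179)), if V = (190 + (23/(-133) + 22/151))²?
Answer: √104520812419402/20083 ≈ 509.06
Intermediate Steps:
V = 14555926539729/403326889 (V = (190 + (23*(-1/133) + 22*(1/151)))² = (190 + (-23/133 + 22/151))² = (190 - 547/20083)² = (3815223/20083)² = 14555926539729/403326889 ≈ 36090.)
√(V + (231236 - 1*8179)) = √(14555926539729/403326889 + (231236 - 1*8179)) = √(14555926539729/403326889 + (231236 - 8179)) = √(14555926539729/403326889 + 223057) = √(104520812419402/403326889) = √104520812419402/20083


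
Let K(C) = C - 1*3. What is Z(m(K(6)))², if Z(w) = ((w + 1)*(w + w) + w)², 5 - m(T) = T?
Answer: 38416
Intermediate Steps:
K(C) = -3 + C (K(C) = C - 3 = -3 + C)
m(T) = 5 - T
Z(w) = (w + 2*w*(1 + w))² (Z(w) = ((1 + w)*(2*w) + w)² = (2*w*(1 + w) + w)² = (w + 2*w*(1 + w))²)
Z(m(K(6)))² = ((5 - (-3 + 6))²*(3 + 2*(5 - (-3 + 6)))²)² = ((5 - 1*3)²*(3 + 2*(5 - 1*3))²)² = ((5 - 3)²*(3 + 2*(5 - 3))²)² = (2²*(3 + 2*2)²)² = (4*(3 + 4)²)² = (4*7²)² = (4*49)² = 196² = 38416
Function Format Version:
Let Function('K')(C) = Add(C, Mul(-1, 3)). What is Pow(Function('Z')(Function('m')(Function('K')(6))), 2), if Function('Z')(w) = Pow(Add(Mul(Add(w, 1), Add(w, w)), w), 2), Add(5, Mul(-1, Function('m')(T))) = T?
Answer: 38416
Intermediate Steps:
Function('K')(C) = Add(-3, C) (Function('K')(C) = Add(C, -3) = Add(-3, C))
Function('m')(T) = Add(5, Mul(-1, T))
Function('Z')(w) = Pow(Add(w, Mul(2, w, Add(1, w))), 2) (Function('Z')(w) = Pow(Add(Mul(Add(1, w), Mul(2, w)), w), 2) = Pow(Add(Mul(2, w, Add(1, w)), w), 2) = Pow(Add(w, Mul(2, w, Add(1, w))), 2))
Pow(Function('Z')(Function('m')(Function('K')(6))), 2) = Pow(Mul(Pow(Add(5, Mul(-1, Add(-3, 6))), 2), Pow(Add(3, Mul(2, Add(5, Mul(-1, Add(-3, 6))))), 2)), 2) = Pow(Mul(Pow(Add(5, Mul(-1, 3)), 2), Pow(Add(3, Mul(2, Add(5, Mul(-1, 3)))), 2)), 2) = Pow(Mul(Pow(Add(5, -3), 2), Pow(Add(3, Mul(2, Add(5, -3))), 2)), 2) = Pow(Mul(Pow(2, 2), Pow(Add(3, Mul(2, 2)), 2)), 2) = Pow(Mul(4, Pow(Add(3, 4), 2)), 2) = Pow(Mul(4, Pow(7, 2)), 2) = Pow(Mul(4, 49), 2) = Pow(196, 2) = 38416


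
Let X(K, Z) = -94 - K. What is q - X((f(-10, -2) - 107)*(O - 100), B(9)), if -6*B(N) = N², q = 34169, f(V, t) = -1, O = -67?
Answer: 52299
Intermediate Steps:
B(N) = -N²/6
q - X((f(-10, -2) - 107)*(O - 100), B(9)) = 34169 - (-94 - (-1 - 107)*(-67 - 100)) = 34169 - (-94 - (-108)*(-167)) = 34169 - (-94 - 1*18036) = 34169 - (-94 - 18036) = 34169 - 1*(-18130) = 34169 + 18130 = 52299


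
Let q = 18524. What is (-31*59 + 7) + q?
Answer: 16702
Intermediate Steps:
(-31*59 + 7) + q = (-31*59 + 7) + 18524 = (-1829 + 7) + 18524 = -1822 + 18524 = 16702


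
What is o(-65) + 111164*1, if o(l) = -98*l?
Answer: 117534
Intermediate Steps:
o(-65) + 111164*1 = -98*(-65) + 111164*1 = 6370 + 111164 = 117534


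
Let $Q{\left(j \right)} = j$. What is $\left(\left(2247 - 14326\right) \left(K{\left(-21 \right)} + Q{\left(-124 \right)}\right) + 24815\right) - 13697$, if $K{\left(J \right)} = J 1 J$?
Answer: $-3817925$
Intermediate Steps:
$K{\left(J \right)} = J^{2}$ ($K{\left(J \right)} = J J = J^{2}$)
$\left(\left(2247 - 14326\right) \left(K{\left(-21 \right)} + Q{\left(-124 \right)}\right) + 24815\right) - 13697 = \left(\left(2247 - 14326\right) \left(\left(-21\right)^{2} - 124\right) + 24815\right) - 13697 = \left(- 12079 \left(441 - 124\right) + 24815\right) - 13697 = \left(\left(-12079\right) 317 + 24815\right) - 13697 = \left(-3829043 + 24815\right) - 13697 = -3804228 - 13697 = -3817925$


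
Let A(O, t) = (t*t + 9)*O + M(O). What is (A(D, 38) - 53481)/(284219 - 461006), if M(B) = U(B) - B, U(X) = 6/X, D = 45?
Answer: -177887/2651805 ≈ -0.067081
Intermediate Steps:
M(B) = -B + 6/B (M(B) = 6/B - B = -B + 6/B)
A(O, t) = -O + 6/O + O*(9 + t²) (A(O, t) = (t*t + 9)*O + (-O + 6/O) = (t² + 9)*O + (-O + 6/O) = (9 + t²)*O + (-O + 6/O) = O*(9 + t²) + (-O + 6/O) = -O + 6/O + O*(9 + t²))
(A(D, 38) - 53481)/(284219 - 461006) = ((6 + 45²*(8 + 38²))/45 - 53481)/(284219 - 461006) = ((6 + 2025*(8 + 1444))/45 - 53481)/(-176787) = ((6 + 2025*1452)/45 - 53481)*(-1/176787) = ((6 + 2940300)/45 - 53481)*(-1/176787) = ((1/45)*2940306 - 53481)*(-1/176787) = (980102/15 - 53481)*(-1/176787) = (177887/15)*(-1/176787) = -177887/2651805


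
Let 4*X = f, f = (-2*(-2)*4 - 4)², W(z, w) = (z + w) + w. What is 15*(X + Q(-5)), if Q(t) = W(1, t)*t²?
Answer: -2835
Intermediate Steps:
W(z, w) = z + 2*w (W(z, w) = (w + z) + w = z + 2*w)
Q(t) = t²*(1 + 2*t) (Q(t) = (1 + 2*t)*t² = t²*(1 + 2*t))
f = 144 (f = (4*4 - 4)² = (16 - 4)² = 12² = 144)
X = 36 (X = (¼)*144 = 36)
15*(X + Q(-5)) = 15*(36 + (-5)²*(1 + 2*(-5))) = 15*(36 + 25*(1 - 10)) = 15*(36 + 25*(-9)) = 15*(36 - 225) = 15*(-189) = -2835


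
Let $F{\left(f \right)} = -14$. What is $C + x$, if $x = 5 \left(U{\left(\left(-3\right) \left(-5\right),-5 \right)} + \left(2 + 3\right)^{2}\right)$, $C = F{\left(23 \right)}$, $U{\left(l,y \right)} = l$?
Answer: $186$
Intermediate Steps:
$C = -14$
$x = 200$ ($x = 5 \left(\left(-3\right) \left(-5\right) + \left(2 + 3\right)^{2}\right) = 5 \left(15 + 5^{2}\right) = 5 \left(15 + 25\right) = 5 \cdot 40 = 200$)
$C + x = -14 + 200 = 186$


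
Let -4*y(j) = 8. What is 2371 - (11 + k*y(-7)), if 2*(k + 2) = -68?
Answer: 2288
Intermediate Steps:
k = -36 (k = -2 + (½)*(-68) = -2 - 34 = -36)
y(j) = -2 (y(j) = -¼*8 = -2)
2371 - (11 + k*y(-7)) = 2371 - (11 - 36*(-2)) = 2371 - (11 + 72) = 2371 - 1*83 = 2371 - 83 = 2288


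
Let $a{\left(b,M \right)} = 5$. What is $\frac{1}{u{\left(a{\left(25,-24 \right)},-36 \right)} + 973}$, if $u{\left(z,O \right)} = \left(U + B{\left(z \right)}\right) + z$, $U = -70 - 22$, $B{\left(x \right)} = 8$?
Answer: $\frac{1}{894} \approx 0.0011186$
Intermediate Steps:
$U = -92$
$u{\left(z,O \right)} = -84 + z$ ($u{\left(z,O \right)} = \left(-92 + 8\right) + z = -84 + z$)
$\frac{1}{u{\left(a{\left(25,-24 \right)},-36 \right)} + 973} = \frac{1}{\left(-84 + 5\right) + 973} = \frac{1}{-79 + 973} = \frac{1}{894}$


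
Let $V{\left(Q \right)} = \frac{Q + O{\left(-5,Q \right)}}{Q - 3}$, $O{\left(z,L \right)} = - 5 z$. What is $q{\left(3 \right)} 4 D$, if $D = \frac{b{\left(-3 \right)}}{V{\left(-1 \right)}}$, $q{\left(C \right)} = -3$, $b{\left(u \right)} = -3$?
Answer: $-6$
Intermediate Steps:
$V{\left(Q \right)} = \frac{25 + Q}{-3 + Q}$ ($V{\left(Q \right)} = \frac{Q - -25}{Q - 3} = \frac{Q + 25}{-3 + Q} = \frac{25 + Q}{-3 + Q}$)
$D = \frac{1}{2}$ ($D = - \frac{3}{\frac{1}{-3 - 1} \left(25 - 1\right)} = - \frac{3}{\frac{1}{-4} \cdot 24} = - \frac{3}{\left(- \frac{1}{4}\right) 24} = - \frac{3}{-6} = \left(-3\right) \left(- \frac{1}{6}\right) = \frac{1}{2} \approx 0.5$)
$q{\left(3 \right)} 4 D = \left(-3\right) 4 \cdot \frac{1}{2} = \left(-12\right) \frac{1}{2} = -6$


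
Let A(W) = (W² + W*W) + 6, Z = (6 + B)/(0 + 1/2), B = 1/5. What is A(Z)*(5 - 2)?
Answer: 23514/25 ≈ 940.56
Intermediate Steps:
B = ⅕ ≈ 0.20000
Z = 62/5 (Z = (6 + ⅕)/(0 + 1/2) = 31/(5*(0 + ½)) = 31/(5*(½)) = (31/5)*2 = 62/5 ≈ 12.400)
A(W) = 6 + 2*W² (A(W) = (W² + W²) + 6 = 2*W² + 6 = 6 + 2*W²)
A(Z)*(5 - 2) = (6 + 2*(62/5)²)*(5 - 2) = (6 + 2*(3844/25))*3 = (6 + 7688/25)*3 = (7838/25)*3 = 23514/25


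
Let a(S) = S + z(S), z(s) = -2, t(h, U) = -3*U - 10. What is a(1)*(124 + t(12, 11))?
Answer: -81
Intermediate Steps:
t(h, U) = -10 - 3*U
a(S) = -2 + S (a(S) = S - 2 = -2 + S)
a(1)*(124 + t(12, 11)) = (-2 + 1)*(124 + (-10 - 3*11)) = -(124 + (-10 - 33)) = -(124 - 43) = -1*81 = -81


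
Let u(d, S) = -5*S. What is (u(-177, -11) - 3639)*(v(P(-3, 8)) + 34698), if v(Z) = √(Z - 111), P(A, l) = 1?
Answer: -124357632 - 3584*I*√110 ≈ -1.2436e+8 - 37589.0*I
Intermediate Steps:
v(Z) = √(-111 + Z)
(u(-177, -11) - 3639)*(v(P(-3, 8)) + 34698) = (-5*(-11) - 3639)*(√(-111 + 1) + 34698) = (55 - 3639)*(√(-110) + 34698) = -3584*(I*√110 + 34698) = -3584*(34698 + I*√110) = -124357632 - 3584*I*√110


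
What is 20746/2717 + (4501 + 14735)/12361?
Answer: 28064138/3053167 ≈ 9.1918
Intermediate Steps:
20746/2717 + (4501 + 14735)/12361 = 20746*(1/2717) + 19236*(1/12361) = 1886/247 + 19236/12361 = 28064138/3053167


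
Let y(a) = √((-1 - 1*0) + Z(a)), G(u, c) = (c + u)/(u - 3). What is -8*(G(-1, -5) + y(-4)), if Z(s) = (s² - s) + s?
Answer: -12 - 8*√15 ≈ -42.984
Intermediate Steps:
G(u, c) = (c + u)/(-3 + u)
Z(s) = s²
y(a) = √(-1 + a²) (y(a) = √((-1 - 1*0) + a²) = √((-1 + 0) + a²) = √(-1 + a²))
-8*(G(-1, -5) + y(-4)) = -8*((-5 - 1)/(-3 - 1) + √(-1 + (-4)²)) = -8*(-6/(-4) + √(-1 + 16)) = -8*(-¼*(-6) + √15) = -8*(3/2 + √15) = -12 - 8*√15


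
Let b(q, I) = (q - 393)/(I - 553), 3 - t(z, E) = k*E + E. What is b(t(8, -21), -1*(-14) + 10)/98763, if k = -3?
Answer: 144/17415209 ≈ 8.2686e-6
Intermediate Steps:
t(z, E) = 3 + 2*E (t(z, E) = 3 - (-3*E + E) = 3 - (-2)*E = 3 + 2*E)
b(q, I) = (-393 + q)/(-553 + I)
b(t(8, -21), -1*(-14) + 10)/98763 = ((-393 + (3 + 2*(-21)))/(-553 + (-1*(-14) + 10)))/98763 = ((-393 + (3 - 42))/(-553 + (14 + 10)))*(1/98763) = ((-393 - 39)/(-553 + 24))*(1/98763) = (-432/(-529))*(1/98763) = -1/529*(-432)*(1/98763) = (432/529)*(1/98763) = 144/17415209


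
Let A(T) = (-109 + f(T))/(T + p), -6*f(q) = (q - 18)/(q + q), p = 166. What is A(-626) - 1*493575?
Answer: -426389366137/863880 ≈ -4.9358e+5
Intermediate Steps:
f(q) = -(-18 + q)/(12*q) (f(q) = -(q - 18)/(6*(q + q)) = -(-18 + q)/(6*(2*q)) = -(-18 + q)*1/(2*q)/6 = -(-18 + q)/(12*q))
A(T) = (-109 + (18 - T)/(12*T))/(166 + T) (A(T) = (-109 + (18 - T)/(12*T))/(T + 166) = (-109 + (18 - T)/(12*T))/(166 + T))
A(-626) - 1*493575 = (1/12)*(18 - 1309*(-626))/(-626*(166 - 626)) - 1*493575 = (1/12)*(-1/626)*(18 + 819434)/(-460) - 493575 = (1/12)*(-1/626)*(-1/460)*819452 - 493575 = 204863/863880 - 493575 = -426389366137/863880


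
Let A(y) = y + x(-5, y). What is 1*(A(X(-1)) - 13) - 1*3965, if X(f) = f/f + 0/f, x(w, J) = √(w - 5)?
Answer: -3977 + I*√10 ≈ -3977.0 + 3.1623*I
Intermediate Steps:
x(w, J) = √(-5 + w)
X(f) = 1 (X(f) = 1 + 0 = 1)
A(y) = y + I*√10 (A(y) = y + √(-5 - 5) = y + √(-10) = y + I*√10)
1*(A(X(-1)) - 13) - 1*3965 = 1*((1 + I*√10) - 13) - 1*3965 = 1*(-12 + I*√10) - 3965 = (-12 + I*√10) - 3965 = -3977 + I*√10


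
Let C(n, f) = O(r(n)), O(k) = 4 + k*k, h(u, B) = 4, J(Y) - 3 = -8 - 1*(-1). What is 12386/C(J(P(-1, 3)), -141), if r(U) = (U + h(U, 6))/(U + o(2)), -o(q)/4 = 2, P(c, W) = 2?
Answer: 6193/2 ≈ 3096.5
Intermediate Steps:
o(q) = -8 (o(q) = -4*2 = -8)
J(Y) = -4 (J(Y) = 3 + (-8 - 1*(-1)) = 3 + (-8 + 1) = 3 - 7 = -4)
r(U) = (4 + U)/(-8 + U) (r(U) = (U + 4)/(U - 8) = (4 + U)/(-8 + U))
O(k) = 4 + k²
C(n, f) = 4 + (4 + n)²/(-8 + n)² (C(n, f) = 4 + ((4 + n)/(-8 + n))² = 4 + (4 + n)²/(-8 + n)²)
12386/C(J(P(-1, 3)), -141) = 12386/(4 + (4 - 4)²/(-8 - 4)²) = 12386/(4 + 0²/(-12)²) = 12386/(4 + (1/144)*0) = 12386/(4 + 0) = 12386/4 = 12386*(¼) = 6193/2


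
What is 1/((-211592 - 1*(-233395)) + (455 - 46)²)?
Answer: 1/189084 ≈ 5.2887e-6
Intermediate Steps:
1/((-211592 - 1*(-233395)) + (455 - 46)²) = 1/((-211592 + 233395) + 409²) = 1/(21803 + 167281) = 1/189084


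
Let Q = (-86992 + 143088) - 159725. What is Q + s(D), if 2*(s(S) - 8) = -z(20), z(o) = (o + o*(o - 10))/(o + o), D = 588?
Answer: -414495/4 ≈ -1.0362e+5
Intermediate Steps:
z(o) = (o + o*(-10 + o))/(2*o) (z(o) = (o + o*(-10 + o))/((2*o)) = (o + o*(-10 + o))*(1/(2*o)) = (o + o*(-10 + o))/(2*o))
s(S) = 21/4 (s(S) = 8 + (-(-9/2 + (½)*20))/2 = 8 + (-(-9/2 + 10))/2 = 8 + (-1*11/2)/2 = 8 + (½)*(-11/2) = 8 - 11/4 = 21/4)
Q = -103629 (Q = 56096 - 159725 = -103629)
Q + s(D) = -103629 + 21/4 = -414495/4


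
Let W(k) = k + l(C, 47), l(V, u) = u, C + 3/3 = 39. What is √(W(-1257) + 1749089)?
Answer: 7*√35671 ≈ 1322.1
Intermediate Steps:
C = 38 (C = -1 + 39 = 38)
W(k) = 47 + k (W(k) = k + 47 = 47 + k)
√(W(-1257) + 1749089) = √((47 - 1257) + 1749089) = √(-1210 + 1749089) = √1747879 = 7*√35671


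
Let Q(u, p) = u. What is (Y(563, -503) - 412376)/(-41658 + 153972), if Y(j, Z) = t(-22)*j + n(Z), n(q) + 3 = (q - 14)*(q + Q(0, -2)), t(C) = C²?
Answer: 60082/56157 ≈ 1.0699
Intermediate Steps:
n(q) = -3 + q*(-14 + q) (n(q) = -3 + (q - 14)*(q + 0) = -3 + (-14 + q)*q = -3 + q*(-14 + q))
Y(j, Z) = -3 + Z² - 14*Z + 484*j (Y(j, Z) = (-22)²*j + (-3 + Z² - 14*Z) = 484*j + (-3 + Z² - 14*Z) = -3 + Z² - 14*Z + 484*j)
(Y(563, -503) - 412376)/(-41658 + 153972) = ((-3 + (-503)² - 14*(-503) + 484*563) - 412376)/(-41658 + 153972) = ((-3 + 253009 + 7042 + 272492) - 412376)/112314 = (532540 - 412376)*(1/112314) = 120164*(1/112314) = 60082/56157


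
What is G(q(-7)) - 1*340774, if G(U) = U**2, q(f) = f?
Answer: -340725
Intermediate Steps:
G(q(-7)) - 1*340774 = (-7)**2 - 1*340774 = 49 - 340774 = -340725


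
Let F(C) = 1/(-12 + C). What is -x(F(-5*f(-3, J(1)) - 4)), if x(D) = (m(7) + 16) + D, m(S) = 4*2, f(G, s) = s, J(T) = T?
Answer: -503/21 ≈ -23.952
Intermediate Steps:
m(S) = 8
x(D) = 24 + D (x(D) = (8 + 16) + D = 24 + D)
-x(F(-5*f(-3, J(1)) - 4)) = -(24 + 1/(-12 + (-5*1 - 4))) = -(24 + 1/(-12 + (-5 - 4))) = -(24 + 1/(-12 - 9)) = -(24 + 1/(-21)) = -(24 - 1/21) = -1*503/21 = -503/21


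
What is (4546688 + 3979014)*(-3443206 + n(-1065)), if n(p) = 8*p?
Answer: -29428387261652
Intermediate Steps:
(4546688 + 3979014)*(-3443206 + n(-1065)) = (4546688 + 3979014)*(-3443206 + 8*(-1065)) = 8525702*(-3443206 - 8520) = 8525702*(-3451726) = -29428387261652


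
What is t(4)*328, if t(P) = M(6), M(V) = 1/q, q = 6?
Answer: 164/3 ≈ 54.667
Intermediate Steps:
M(V) = ⅙ (M(V) = 1/6 = ⅙)
t(P) = ⅙
t(4)*328 = (⅙)*328 = 164/3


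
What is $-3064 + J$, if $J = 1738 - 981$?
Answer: $-2307$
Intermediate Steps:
$J = 757$ ($J = 1738 - 981 = 757$)
$-3064 + J = -3064 + 757 = -2307$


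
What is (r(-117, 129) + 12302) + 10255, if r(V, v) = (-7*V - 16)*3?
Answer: 24966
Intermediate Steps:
r(V, v) = -48 - 21*V (r(V, v) = (-16 - 7*V)*3 = -48 - 21*V)
(r(-117, 129) + 12302) + 10255 = ((-48 - 21*(-117)) + 12302) + 10255 = ((-48 + 2457) + 12302) + 10255 = (2409 + 12302) + 10255 = 14711 + 10255 = 24966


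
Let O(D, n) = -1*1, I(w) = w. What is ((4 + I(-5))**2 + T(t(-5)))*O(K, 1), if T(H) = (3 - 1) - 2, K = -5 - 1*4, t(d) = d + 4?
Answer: -1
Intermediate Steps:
t(d) = 4 + d
K = -9 (K = -5 - 4 = -9)
T(H) = 0 (T(H) = 2 - 2 = 0)
O(D, n) = -1
((4 + I(-5))**2 + T(t(-5)))*O(K, 1) = ((4 - 5)**2 + 0)*(-1) = ((-1)**2 + 0)*(-1) = (1 + 0)*(-1) = 1*(-1) = -1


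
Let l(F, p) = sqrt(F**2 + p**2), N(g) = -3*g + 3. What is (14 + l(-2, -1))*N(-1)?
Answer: 84 + 6*sqrt(5) ≈ 97.416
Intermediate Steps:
N(g) = 3 - 3*g
(14 + l(-2, -1))*N(-1) = (14 + sqrt((-2)**2 + (-1)**2))*(3 - 3*(-1)) = (14 + sqrt(4 + 1))*(3 + 3) = (14 + sqrt(5))*6 = 84 + 6*sqrt(5)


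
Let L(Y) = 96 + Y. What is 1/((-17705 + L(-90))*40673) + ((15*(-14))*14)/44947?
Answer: -302346005761/4622294432767 ≈ -0.065410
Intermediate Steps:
1/((-17705 + L(-90))*40673) + ((15*(-14))*14)/44947 = 1/((-17705 + (96 - 90))*40673) + ((15*(-14))*14)/44947 = (1/40673)/(-17705 + 6) - 210*14*(1/44947) = (1/40673)/(-17699) - 2940*1/44947 = -1/17699*1/40673 - 420/6421 = -1/719871427 - 420/6421 = -302346005761/4622294432767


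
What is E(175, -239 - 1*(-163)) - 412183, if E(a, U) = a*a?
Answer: -381558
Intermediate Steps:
E(a, U) = a**2
E(175, -239 - 1*(-163)) - 412183 = 175**2 - 412183 = 30625 - 412183 = -381558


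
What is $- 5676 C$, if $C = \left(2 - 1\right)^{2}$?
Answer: $-5676$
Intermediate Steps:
$C = 1$ ($C = 1^{2} = 1$)
$- 5676 C = \left(-5676\right) 1 = -5676$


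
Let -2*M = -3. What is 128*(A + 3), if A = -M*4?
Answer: -384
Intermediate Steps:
M = 3/2 (M = -1/2*(-3) = 3/2 ≈ 1.5000)
A = -6 (A = -1*3/2*4 = -3/2*4 = -6)
128*(A + 3) = 128*(-6 + 3) = 128*(-3) = -384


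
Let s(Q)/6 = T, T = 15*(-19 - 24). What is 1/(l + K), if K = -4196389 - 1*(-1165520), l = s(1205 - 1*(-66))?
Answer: -1/3034739 ≈ -3.2952e-7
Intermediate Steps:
T = -645 (T = 15*(-43) = -645)
s(Q) = -3870 (s(Q) = 6*(-645) = -3870)
l = -3870
K = -3030869 (K = -4196389 + 1165520 = -3030869)
1/(l + K) = 1/(-3870 - 3030869) = 1/(-3034739) = -1/3034739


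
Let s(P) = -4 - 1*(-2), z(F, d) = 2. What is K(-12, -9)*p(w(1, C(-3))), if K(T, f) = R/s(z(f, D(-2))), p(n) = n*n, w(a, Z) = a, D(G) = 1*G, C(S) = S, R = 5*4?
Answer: -10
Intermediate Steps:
R = 20
D(G) = G
p(n) = n**2
s(P) = -2 (s(P) = -4 + 2 = -2)
K(T, f) = -10 (K(T, f) = 20/(-2) = 20*(-1/2) = -10)
K(-12, -9)*p(w(1, C(-3))) = -10*1**2 = -10*1 = -10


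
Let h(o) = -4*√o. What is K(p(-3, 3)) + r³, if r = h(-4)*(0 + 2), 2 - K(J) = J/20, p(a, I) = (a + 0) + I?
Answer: 2 + 4096*I ≈ 2.0 + 4096.0*I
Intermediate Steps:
p(a, I) = I + a (p(a, I) = a + I = I + a)
K(J) = 2 - J/20
r = -16*I (r = (-8*I)*(0 + 2) = -8*I*2 = -16*I ≈ -16.0*I)
K(p(-3, 3)) + r³ = (2 - (3 - 3)/20) + (-16*I)³ = (2 - 1/20*0) + 4096*I = (2 + 0) + 4096*I = 2 + 4096*I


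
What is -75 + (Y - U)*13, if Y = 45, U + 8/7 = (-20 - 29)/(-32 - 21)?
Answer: 190263/371 ≈ 512.84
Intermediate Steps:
U = -81/371 (U = -8/7 + (-20 - 29)/(-32 - 21) = -8/7 - 49/(-53) = -8/7 - 49*(-1/53) = -8/7 + 49/53 = -81/371 ≈ -0.21833)
-75 + (Y - U)*13 = -75 + (45 - 1*(-81/371))*13 = -75 + (45 + 81/371)*13 = -75 + (16776/371)*13 = -75 + 218088/371 = 190263/371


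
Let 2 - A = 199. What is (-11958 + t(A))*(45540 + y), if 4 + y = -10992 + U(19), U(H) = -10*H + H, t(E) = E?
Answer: -417803815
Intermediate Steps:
A = -197 (A = 2 - 1*199 = 2 - 199 = -197)
U(H) = -9*H
y = -11167 (y = -4 + (-10992 - 9*19) = -4 + (-10992 - 171) = -4 - 11163 = -11167)
(-11958 + t(A))*(45540 + y) = (-11958 - 197)*(45540 - 11167) = -12155*34373 = -417803815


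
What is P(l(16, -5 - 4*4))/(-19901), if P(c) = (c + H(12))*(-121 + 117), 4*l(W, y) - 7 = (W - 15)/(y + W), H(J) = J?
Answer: 274/99505 ≈ 0.0027536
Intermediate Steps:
l(W, y) = 7/4 + (-15 + W)/(4*(W + y)) (l(W, y) = 7/4 + ((W - 15)/(y + W))/4 = 7/4 + ((-15 + W)/(W + y))/4 = 7/4 + (-15 + W)/(4*(W + y)))
P(c) = -48 - 4*c (P(c) = (c + 12)*(-121 + 117) = (12 + c)*(-4) = -48 - 4*c)
P(l(16, -5 - 4*4))/(-19901) = (-48 - (-15 + 7*(-5 - 4*4) + 8*16)/(16 + (-5 - 4*4)))/(-19901) = (-48 - (-15 + 7*(-5 - 16) + 128)/(16 + (-5 - 16)))*(-1/19901) = (-48 - (-15 + 7*(-21) + 128)/(16 - 21))*(-1/19901) = (-48 - (-15 - 147 + 128)/(-5))*(-1/19901) = (-48 - (-1)*(-34)/5)*(-1/19901) = (-48 - 4*17/10)*(-1/19901) = (-48 - 34/5)*(-1/19901) = -274/5*(-1/19901) = 274/99505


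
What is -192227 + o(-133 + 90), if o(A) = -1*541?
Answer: -192768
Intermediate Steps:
o(A) = -541
-192227 + o(-133 + 90) = -192227 - 541 = -192768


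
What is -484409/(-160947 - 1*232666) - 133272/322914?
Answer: 17327476015/21183858047 ≈ 0.81796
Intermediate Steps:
-484409/(-160947 - 1*232666) - 133272/322914 = -484409/(-160947 - 232666) - 133272*1/322914 = -484409/(-393613) - 22212/53819 = -484409*(-1/393613) - 22212/53819 = 484409/393613 - 22212/53819 = 17327476015/21183858047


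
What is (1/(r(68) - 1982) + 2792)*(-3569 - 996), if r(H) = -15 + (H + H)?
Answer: -23719333715/1861 ≈ -1.2745e+7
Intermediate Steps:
r(H) = -15 + 2*H
(1/(r(68) - 1982) + 2792)*(-3569 - 996) = (1/((-15 + 2*68) - 1982) + 2792)*(-3569 - 996) = (1/((-15 + 136) - 1982) + 2792)*(-4565) = (1/(121 - 1982) + 2792)*(-4565) = (1/(-1861) + 2792)*(-4565) = (-1/1861 + 2792)*(-4565) = (5195911/1861)*(-4565) = -23719333715/1861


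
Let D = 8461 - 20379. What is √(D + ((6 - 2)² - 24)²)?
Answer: I*√11854 ≈ 108.88*I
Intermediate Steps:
D = -11918
√(D + ((6 - 2)² - 24)²) = √(-11918 + ((6 - 2)² - 24)²) = √(-11918 + (4² - 24)²) = √(-11918 + (16 - 24)²) = √(-11918 + (-8)²) = √(-11918 + 64) = √(-11854) = I*√11854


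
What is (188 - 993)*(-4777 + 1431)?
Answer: 2693530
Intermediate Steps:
(188 - 993)*(-4777 + 1431) = -805*(-3346) = 2693530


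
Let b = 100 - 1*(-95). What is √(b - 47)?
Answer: 2*√37 ≈ 12.166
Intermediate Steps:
b = 195 (b = 100 + 95 = 195)
√(b - 47) = √(195 - 47) = √148 = 2*√37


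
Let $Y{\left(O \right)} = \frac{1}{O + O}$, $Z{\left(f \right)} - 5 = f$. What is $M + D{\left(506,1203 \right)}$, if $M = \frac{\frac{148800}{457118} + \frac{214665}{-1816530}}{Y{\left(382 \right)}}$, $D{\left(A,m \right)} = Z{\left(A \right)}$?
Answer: $\frac{9264301163881}{13839476009} \approx 669.41$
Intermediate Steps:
$Z{\left(f \right)} = 5 + f$
$D{\left(A,m \right)} = 5 + A$
$Y{\left(O \right)} = \frac{1}{2 O}$
$M = \frac{2192328923282}{13839476009}$ ($M = \frac{\frac{148800}{457118} + \frac{214665}{-1816530}}{\frac{1}{2} \cdot \frac{1}{382}} = \frac{148800 \cdot \frac{1}{457118} + 214665 \left(- \frac{1}{1816530}\right)}{\frac{1}{2} \cdot \frac{1}{382}} = \left(\frac{74400}{228559} - \frac{14311}{121102}\right) \frac{1}{\frac{1}{764}} = \frac{5739080951}{27678952018} \cdot 764 = \frac{2192328923282}{13839476009} \approx 158.41$)
$M + D{\left(506,1203 \right)} = \frac{2192328923282}{13839476009} + \left(5 + 506\right) = \frac{2192328923282}{13839476009} + 511 = \frac{9264301163881}{13839476009}$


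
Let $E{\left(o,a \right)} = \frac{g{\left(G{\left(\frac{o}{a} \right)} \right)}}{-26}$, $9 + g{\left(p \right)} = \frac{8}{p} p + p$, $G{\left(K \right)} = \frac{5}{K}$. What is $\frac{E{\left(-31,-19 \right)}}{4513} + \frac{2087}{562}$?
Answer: $\frac{3795690309}{1022131318} \approx 3.7135$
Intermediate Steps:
$g{\left(p \right)} = -1 + p$ ($g{\left(p \right)} = -9 + \left(\frac{8}{p} p + p\right) = -9 + \left(8 + p\right) = -1 + p$)
$E{\left(o,a \right)} = \frac{1}{26} - \frac{5 a}{26 o}$ ($E{\left(o,a \right)} = \frac{-1 + \frac{5}{o \frac{1}{a}}}{-26} = \left(-1 + 5 \frac{a}{o}\right) \left(- \frac{1}{26}\right) = \left(-1 + \frac{5 a}{o}\right) \left(- \frac{1}{26}\right) = \frac{1}{26} - \frac{5 a}{26 o}$)
$\frac{E{\left(-31,-19 \right)}}{4513} + \frac{2087}{562} = \frac{\frac{1}{26} \frac{1}{-31} \left(-31 - -95\right)}{4513} + \frac{2087}{562} = \frac{1}{26} \left(- \frac{1}{31}\right) \left(-31 + 95\right) \frac{1}{4513} + 2087 \cdot \frac{1}{562} = \frac{1}{26} \left(- \frac{1}{31}\right) 64 \cdot \frac{1}{4513} + \frac{2087}{562} = \left(- \frac{32}{403}\right) \frac{1}{4513} + \frac{2087}{562} = - \frac{32}{1818739} + \frac{2087}{562} = \frac{3795690309}{1022131318}$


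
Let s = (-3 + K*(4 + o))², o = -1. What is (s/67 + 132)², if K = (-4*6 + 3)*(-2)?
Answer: 574704729/4489 ≈ 1.2803e+5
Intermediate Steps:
K = 42 (K = (-24 + 3)*(-2) = -21*(-2) = 42)
s = 15129 (s = (-3 + 42*(4 - 1))² = (-3 + 42*3)² = (-3 + 126)² = 123² = 15129)
(s/67 + 132)² = (15129/67 + 132)² = (23973/67)² = 574704729/4489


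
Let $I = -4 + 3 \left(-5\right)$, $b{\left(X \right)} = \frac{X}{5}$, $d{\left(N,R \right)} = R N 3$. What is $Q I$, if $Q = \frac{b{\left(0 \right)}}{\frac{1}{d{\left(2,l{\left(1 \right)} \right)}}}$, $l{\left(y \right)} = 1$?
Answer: $0$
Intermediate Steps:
$d{\left(N,R \right)} = 3 N R$ ($d{\left(N,R \right)} = N R 3 = 3 N R$)
$b{\left(X \right)} = \frac{X}{5}$ ($b{\left(X \right)} = X \frac{1}{5} = \frac{X}{5}$)
$Q = 0$ ($Q = \frac{\frac{1}{5} \cdot 0}{\frac{1}{3 \cdot 2 \cdot 1}} = \frac{0}{\frac{1}{6}} = 0 \frac{1}{\frac{1}{6}} = 0 \cdot 6 = 0$)
$I = -19$ ($I = -4 - 15 = -19$)
$Q I = 0 \left(-19\right) = 0$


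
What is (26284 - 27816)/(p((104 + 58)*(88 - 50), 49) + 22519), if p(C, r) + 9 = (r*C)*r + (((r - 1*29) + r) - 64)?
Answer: -1532/14803071 ≈ -0.00010349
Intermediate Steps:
p(C, r) = -102 + 2*r + C*r**2 (p(C, r) = -9 + ((r*C)*r + (((r - 1*29) + r) - 64)) = -9 + ((C*r)*r + (((r - 29) + r) - 64)) = -9 + (C*r**2 + (((-29 + r) + r) - 64)) = -9 + (C*r**2 + ((-29 + 2*r) - 64)) = -9 + (C*r**2 + (-93 + 2*r)) = -9 + (-93 + 2*r + C*r**2) = -102 + 2*r + C*r**2)
(26284 - 27816)/(p((104 + 58)*(88 - 50), 49) + 22519) = (26284 - 27816)/((-102 + 2*49 + ((104 + 58)*(88 - 50))*49**2) + 22519) = -1532/((-102 + 98 + (162*38)*2401) + 22519) = -1532/((-102 + 98 + 6156*2401) + 22519) = -1532/((-102 + 98 + 14780556) + 22519) = -1532/(14780552 + 22519) = -1532/14803071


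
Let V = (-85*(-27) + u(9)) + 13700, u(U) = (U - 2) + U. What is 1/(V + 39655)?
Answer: 1/55666 ≈ 1.7964e-5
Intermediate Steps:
u(U) = -2 + 2*U (u(U) = (-2 + U) + U = -2 + 2*U)
V = 16011 (V = (-85*(-27) + (-2 + 2*9)) + 13700 = (2295 + (-2 + 18)) + 13700 = (2295 + 16) + 13700 = 2311 + 13700 = 16011)
1/(V + 39655) = 1/(16011 + 39655) = 1/55666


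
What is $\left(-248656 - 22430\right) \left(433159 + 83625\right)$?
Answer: $-140092907424$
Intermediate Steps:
$\left(-248656 - 22430\right) \left(433159 + 83625\right) = \left(-271086\right) 516784 = -140092907424$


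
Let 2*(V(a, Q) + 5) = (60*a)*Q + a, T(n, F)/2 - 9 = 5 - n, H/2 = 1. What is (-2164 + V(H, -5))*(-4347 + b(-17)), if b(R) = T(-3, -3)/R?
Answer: 10733332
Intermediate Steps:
H = 2 (H = 2*1 = 2)
T(n, F) = 28 - 2*n (T(n, F) = 18 + 2*(5 - n) = 18 + (10 - 2*n) = 28 - 2*n)
b(R) = 34/R (b(R) = (28 - 2*(-3))/R = (28 + 6)/R = 34/R)
V(a, Q) = -5 + a/2 + 30*Q*a (V(a, Q) = -5 + ((60*a)*Q + a)/2 = -5 + (60*Q*a + a)/2 = -5 + (a + 60*Q*a)/2 = -5 + (a/2 + 30*Q*a) = -5 + a/2 + 30*Q*a)
(-2164 + V(H, -5))*(-4347 + b(-17)) = (-2164 + (-5 + (½)*2 + 30*(-5)*2))*(-4347 + 34/(-17)) = (-2164 + (-5 + 1 - 300))*(-4347 + 34*(-1/17)) = (-2164 - 304)*(-4347 - 2) = -2468*(-4349) = 10733332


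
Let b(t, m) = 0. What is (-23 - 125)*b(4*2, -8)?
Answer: 0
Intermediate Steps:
(-23 - 125)*b(4*2, -8) = (-23 - 125)*0 = -148*0 = 0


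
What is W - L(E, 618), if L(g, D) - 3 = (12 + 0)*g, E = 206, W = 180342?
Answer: 177867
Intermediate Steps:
L(g, D) = 3 + 12*g (L(g, D) = 3 + (12 + 0)*g = 3 + 12*g)
W - L(E, 618) = 180342 - (3 + 12*206) = 180342 - (3 + 2472) = 180342 - 1*2475 = 180342 - 2475 = 177867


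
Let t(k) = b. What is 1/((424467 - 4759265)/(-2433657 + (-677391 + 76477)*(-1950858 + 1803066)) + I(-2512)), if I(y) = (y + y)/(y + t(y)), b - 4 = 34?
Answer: 109855308261747/223079952611146 ≈ 0.49245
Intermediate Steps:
b = 38 (b = 4 + 34 = 38)
t(k) = 38
I(y) = 2*y/(38 + y) (I(y) = (y + y)/(y + 38) = (2*y)/(38 + y) = 2*y/(38 + y))
1/((424467 - 4759265)/(-2433657 + (-677391 + 76477)*(-1950858 + 1803066)) + I(-2512)) = 1/((424467 - 4759265)/(-2433657 + (-677391 + 76477)*(-1950858 + 1803066)) + 2*(-2512)/(38 - 2512)) = 1/(-4334798/(-2433657 - 600914*(-147792)) + 2*(-2512)/(-2474)) = 1/(-4334798/(-2433657 + 88810281888) + 2*(-2512)*(-1/2474)) = 1/(-4334798/88807848231 + 2512/1237) = 1/(223079952611146/109855308261747) = 109855308261747/223079952611146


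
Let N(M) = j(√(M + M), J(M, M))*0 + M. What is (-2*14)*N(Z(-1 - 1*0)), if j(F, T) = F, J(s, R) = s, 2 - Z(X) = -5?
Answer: -196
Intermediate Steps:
Z(X) = 7 (Z(X) = 2 - 1*(-5) = 2 + 5 = 7)
N(M) = M (N(M) = √(M + M)*0 + M = √(2*M)*0 + M = (√2*√M)*0 + M = 0 + M = M)
(-2*14)*N(Z(-1 - 1*0)) = -2*14*7 = -28*7 = -196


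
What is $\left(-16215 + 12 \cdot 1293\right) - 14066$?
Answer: $-14765$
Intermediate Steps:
$\left(-16215 + 12 \cdot 1293\right) - 14066 = \left(-16215 + 15516\right) - 14066 = -699 - 14066 = -14765$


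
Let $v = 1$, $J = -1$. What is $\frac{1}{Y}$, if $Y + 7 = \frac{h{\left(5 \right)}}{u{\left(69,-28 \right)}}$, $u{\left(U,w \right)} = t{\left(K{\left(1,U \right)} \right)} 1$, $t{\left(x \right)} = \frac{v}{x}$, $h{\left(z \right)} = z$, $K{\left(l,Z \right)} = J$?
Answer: $- \frac{1}{12} \approx -0.083333$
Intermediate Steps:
$K{\left(l,Z \right)} = -1$
$t{\left(x \right)} = \frac{1}{x}$ ($t{\left(x \right)} = 1 \frac{1}{x} = \frac{1}{x}$)
$u{\left(U,w \right)} = -1$ ($u{\left(U,w \right)} = \frac{1}{-1} \cdot 1 = \left(-1\right) 1 = -1$)
$Y = -12$ ($Y = -7 + \frac{5}{-1} = -7 + 5 \left(-1\right) = -7 - 5 = -12$)
$\frac{1}{Y} = \frac{1}{-12} = - \frac{1}{12}$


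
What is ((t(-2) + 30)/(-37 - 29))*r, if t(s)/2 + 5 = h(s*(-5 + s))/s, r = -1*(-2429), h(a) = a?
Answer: -2429/11 ≈ -220.82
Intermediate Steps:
r = 2429
t(s) = -20 + 2*s (t(s) = -10 + 2*((s*(-5 + s))/s) = -10 + 2*(-5 + s) = -10 + (-10 + 2*s) = -20 + 2*s)
((t(-2) + 30)/(-37 - 29))*r = (((-20 + 2*(-2)) + 30)/(-37 - 29))*2429 = (((-20 - 4) + 30)/(-66))*2429 = ((-24 + 30)*(-1/66))*2429 = (6*(-1/66))*2429 = -1/11*2429 = -2429/11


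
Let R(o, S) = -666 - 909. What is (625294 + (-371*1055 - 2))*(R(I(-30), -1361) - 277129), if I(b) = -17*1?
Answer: -65185242448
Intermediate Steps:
I(b) = -17
R(o, S) = -1575
(625294 + (-371*1055 - 2))*(R(I(-30), -1361) - 277129) = (625294 + (-371*1055 - 2))*(-1575 - 277129) = (625294 + (-391405 - 2))*(-278704) = (625294 - 391407)*(-278704) = 233887*(-278704) = -65185242448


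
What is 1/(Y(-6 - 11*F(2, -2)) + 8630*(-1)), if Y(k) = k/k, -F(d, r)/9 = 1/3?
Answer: -1/8629 ≈ -0.00011589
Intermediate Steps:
F(d, r) = -3 (F(d, r) = -9/3 = -9*⅓ = -3)
Y(k) = 1
1/(Y(-6 - 11*F(2, -2)) + 8630*(-1)) = 1/(1 + 8630*(-1)) = 1/(1 - 8630) = 1/(-8629) = -1/8629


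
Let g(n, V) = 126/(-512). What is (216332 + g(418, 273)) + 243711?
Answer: 117770945/256 ≈ 4.6004e+5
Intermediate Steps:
g(n, V) = -63/256 (g(n, V) = 126*(-1/512) = -63/256)
(216332 + g(418, 273)) + 243711 = (216332 - 63/256) + 243711 = 55380929/256 + 243711 = 117770945/256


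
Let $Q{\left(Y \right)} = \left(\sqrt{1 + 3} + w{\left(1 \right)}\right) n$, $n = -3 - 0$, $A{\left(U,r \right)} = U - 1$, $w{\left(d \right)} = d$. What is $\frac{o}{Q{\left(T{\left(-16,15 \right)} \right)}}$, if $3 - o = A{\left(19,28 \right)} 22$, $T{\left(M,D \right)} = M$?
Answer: $\frac{131}{3} \approx 43.667$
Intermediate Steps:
$A{\left(U,r \right)} = -1 + U$
$n = -3$ ($n = -3 + 0 = -3$)
$o = -393$ ($o = 3 - \left(-1 + 19\right) 22 = 3 - 18 \cdot 22 = 3 - 396 = -393$)
$Q{\left(Y \right)} = -9$ ($Q{\left(Y \right)} = \left(\sqrt{1 + 3} + 1\right) \left(-3\right) = \left(\sqrt{4} + 1\right) \left(-3\right) = \left(2 + 1\right) \left(-3\right) = 3 \left(-3\right) = -9$)
$\frac{o}{Q{\left(T{\left(-16,15 \right)} \right)}} = - \frac{393}{-9} = \left(-393\right) \left(- \frac{1}{9}\right) = \frac{131}{3}$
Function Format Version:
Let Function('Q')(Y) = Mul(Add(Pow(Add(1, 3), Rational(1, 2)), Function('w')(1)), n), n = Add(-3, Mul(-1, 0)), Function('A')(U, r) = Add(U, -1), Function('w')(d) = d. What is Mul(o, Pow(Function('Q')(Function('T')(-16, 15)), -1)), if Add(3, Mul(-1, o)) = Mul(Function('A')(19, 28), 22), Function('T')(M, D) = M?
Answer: Rational(131, 3) ≈ 43.667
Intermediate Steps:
Function('A')(U, r) = Add(-1, U)
n = -3 (n = Add(-3, 0) = -3)
o = -393 (o = Add(3, Mul(-1, Mul(Add(-1, 19), 22))) = Add(3, Mul(-1, Mul(18, 22))) = Add(3, Mul(-1, 396)) = Add(3, -396) = -393)
Function('Q')(Y) = -9 (Function('Q')(Y) = Mul(Add(Pow(Add(1, 3), Rational(1, 2)), 1), -3) = Mul(Add(Pow(4, Rational(1, 2)), 1), -3) = Mul(Add(2, 1), -3) = Mul(3, -3) = -9)
Mul(o, Pow(Function('Q')(Function('T')(-16, 15)), -1)) = Mul(-393, Pow(-9, -1)) = Mul(-393, Rational(-1, 9)) = Rational(131, 3)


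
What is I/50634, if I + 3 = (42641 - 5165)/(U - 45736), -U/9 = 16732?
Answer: -26102/414194559 ≈ -6.3019e-5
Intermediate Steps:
U = -150588 (U = -9*16732 = -150588)
I = -156612/49081 (I = -3 + (42641 - 5165)/(-150588 - 45736) = -3 + 37476/(-196324) = -3 + 37476*(-1/196324) = -3 - 9369/49081 = -156612/49081 ≈ -3.1909)
I/50634 = -156612/49081/50634 = -156612/49081*1/50634 = -26102/414194559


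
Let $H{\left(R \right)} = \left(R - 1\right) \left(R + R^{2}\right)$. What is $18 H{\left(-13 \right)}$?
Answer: $-39312$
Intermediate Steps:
$H{\left(R \right)} = \left(-1 + R\right) \left(R + R^{2}\right)$
$18 H{\left(-13 \right)} = 18 \left(\left(-13\right)^{3} - -13\right) = 18 \left(-2197 + 13\right) = 18 \left(-2184\right) = -39312$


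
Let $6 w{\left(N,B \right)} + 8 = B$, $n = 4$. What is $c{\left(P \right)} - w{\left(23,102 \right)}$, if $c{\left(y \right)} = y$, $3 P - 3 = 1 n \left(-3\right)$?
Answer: $- \frac{56}{3} \approx -18.667$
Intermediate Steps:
$w{\left(N,B \right)} = - \frac{4}{3} + \frac{B}{6}$
$P = -3$ ($P = 1 + \frac{1 \cdot 4 \left(-3\right)}{3} = 1 + \frac{4 \left(-3\right)}{3} = 1 + \frac{1}{3} \left(-12\right) = 1 - 4 = -3$)
$c{\left(P \right)} - w{\left(23,102 \right)} = -3 - \left(- \frac{4}{3} + \frac{1}{6} \cdot 102\right) = -3 - \left(- \frac{4}{3} + 17\right) = -3 - \frac{47}{3} = - \frac{56}{3}$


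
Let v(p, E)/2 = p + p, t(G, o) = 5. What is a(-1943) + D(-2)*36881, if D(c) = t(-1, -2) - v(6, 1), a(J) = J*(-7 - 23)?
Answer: -642449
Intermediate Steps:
a(J) = -30*J (a(J) = J*(-30) = -30*J)
v(p, E) = 4*p (v(p, E) = 2*(p + p) = 2*(2*p) = 4*p)
D(c) = -19 (D(c) = 5 - 4*6 = 5 - 1*24 = 5 - 24 = -19)
a(-1943) + D(-2)*36881 = -30*(-1943) - 19*36881 = 58290 - 700739 = -642449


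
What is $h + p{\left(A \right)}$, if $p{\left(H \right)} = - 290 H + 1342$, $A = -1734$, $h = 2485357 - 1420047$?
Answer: $1569512$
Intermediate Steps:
$h = 1065310$
$p{\left(H \right)} = 1342 - 290 H$
$h + p{\left(A \right)} = 1065310 + \left(1342 - -502860\right) = 1065310 + \left(1342 + 502860\right) = 1065310 + 504202 = 1569512$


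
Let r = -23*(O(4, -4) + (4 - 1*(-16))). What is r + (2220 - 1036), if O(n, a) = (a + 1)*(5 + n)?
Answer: 1345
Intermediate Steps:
O(n, a) = (1 + a)*(5 + n)
r = 161 (r = -23*((5 + 4 + 5*(-4) - 4*4) + (4 - 1*(-16))) = -23*((5 + 4 - 20 - 16) + (4 + 16)) = -23*(-27 + 20) = -23*(-7) = 161)
r + (2220 - 1036) = 161 + (2220 - 1036) = 161 + 1184 = 1345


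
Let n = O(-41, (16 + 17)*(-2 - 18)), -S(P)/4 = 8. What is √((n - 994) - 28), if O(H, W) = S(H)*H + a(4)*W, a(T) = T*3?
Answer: I*√7630 ≈ 87.35*I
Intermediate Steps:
a(T) = 3*T
S(P) = -32 (S(P) = -4*8 = -32)
O(H, W) = -32*H + 12*W (O(H, W) = -32*H + (3*4)*W = -32*H + 12*W)
n = -6608 (n = -32*(-41) + 12*((16 + 17)*(-2 - 18)) = 1312 + 12*(33*(-20)) = 1312 + 12*(-660) = 1312 - 7920 = -6608)
√((n - 994) - 28) = √((-6608 - 994) - 28) = √(-7602 - 28) = √(-7630) = I*√7630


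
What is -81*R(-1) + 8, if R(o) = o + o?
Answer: 170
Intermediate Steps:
R(o) = 2*o
-81*R(-1) + 8 = -162*(-1) + 8 = -81*(-2) + 8 = 162 + 8 = 170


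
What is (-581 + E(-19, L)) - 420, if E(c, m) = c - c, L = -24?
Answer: -1001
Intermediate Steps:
E(c, m) = 0
(-581 + E(-19, L)) - 420 = (-581 + 0) - 420 = -581 - 420 = -1001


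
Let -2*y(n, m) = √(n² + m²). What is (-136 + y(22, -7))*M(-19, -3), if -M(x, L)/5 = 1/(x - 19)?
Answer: -340/19 - 5*√533/76 ≈ -19.414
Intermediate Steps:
M(x, L) = -5/(-19 + x) (M(x, L) = -5/(x - 19) = -5/(-19 + x))
y(n, m) = -√(m² + n²)/2 (y(n, m) = -√(n² + m²)/2 = -√(m² + n²)/2)
(-136 + y(22, -7))*M(-19, -3) = (-136 - √((-7)² + 22²)/2)*(-5/(-19 - 19)) = (-136 - √(49 + 484)/2)*(-5/(-38)) = (-136 - √533/2)*(-5*(-1/38)) = (-136 - √533/2)*(5/38) = -340/19 - 5*√533/76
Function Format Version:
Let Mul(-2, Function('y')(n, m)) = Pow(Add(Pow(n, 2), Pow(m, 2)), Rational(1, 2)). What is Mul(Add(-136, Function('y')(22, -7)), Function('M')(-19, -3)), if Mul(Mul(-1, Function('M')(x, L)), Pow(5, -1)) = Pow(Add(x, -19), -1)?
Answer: Add(Rational(-340, 19), Mul(Rational(-5, 76), Pow(533, Rational(1, 2)))) ≈ -19.414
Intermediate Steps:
Function('M')(x, L) = Mul(-5, Pow(Add(-19, x), -1)) (Function('M')(x, L) = Mul(-5, Pow(Add(x, -19), -1)) = Mul(-5, Pow(Add(-19, x), -1)))
Function('y')(n, m) = Mul(Rational(-1, 2), Pow(Add(Pow(m, 2), Pow(n, 2)), Rational(1, 2))) (Function('y')(n, m) = Mul(Rational(-1, 2), Pow(Add(Pow(n, 2), Pow(m, 2)), Rational(1, 2))) = Mul(Rational(-1, 2), Pow(Add(Pow(m, 2), Pow(n, 2)), Rational(1, 2))))
Mul(Add(-136, Function('y')(22, -7)), Function('M')(-19, -3)) = Mul(Add(-136, Mul(Rational(-1, 2), Pow(Add(Pow(-7, 2), Pow(22, 2)), Rational(1, 2)))), Mul(-5, Pow(Add(-19, -19), -1))) = Mul(Add(-136, Mul(Rational(-1, 2), Pow(Add(49, 484), Rational(1, 2)))), Mul(-5, Pow(-38, -1))) = Mul(Add(-136, Mul(Rational(-1, 2), Pow(533, Rational(1, 2)))), Mul(-5, Rational(-1, 38))) = Mul(Add(-136, Mul(Rational(-1, 2), Pow(533, Rational(1, 2)))), Rational(5, 38)) = Add(Rational(-340, 19), Mul(Rational(-5, 76), Pow(533, Rational(1, 2))))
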